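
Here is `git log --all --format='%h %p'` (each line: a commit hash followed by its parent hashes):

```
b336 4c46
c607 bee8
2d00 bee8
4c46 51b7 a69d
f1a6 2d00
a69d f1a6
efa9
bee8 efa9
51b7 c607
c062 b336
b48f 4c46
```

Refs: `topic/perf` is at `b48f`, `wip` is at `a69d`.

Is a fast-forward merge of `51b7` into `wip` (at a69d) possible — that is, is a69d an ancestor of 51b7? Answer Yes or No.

No

A fast-forward from a69d to 51b7 is possible iff a69d is an ancestor of 51b7.
Ancestors of 51b7: {51b7, bee8, c607, efa9}.
a69d is not among them, so fast-forward is not possible.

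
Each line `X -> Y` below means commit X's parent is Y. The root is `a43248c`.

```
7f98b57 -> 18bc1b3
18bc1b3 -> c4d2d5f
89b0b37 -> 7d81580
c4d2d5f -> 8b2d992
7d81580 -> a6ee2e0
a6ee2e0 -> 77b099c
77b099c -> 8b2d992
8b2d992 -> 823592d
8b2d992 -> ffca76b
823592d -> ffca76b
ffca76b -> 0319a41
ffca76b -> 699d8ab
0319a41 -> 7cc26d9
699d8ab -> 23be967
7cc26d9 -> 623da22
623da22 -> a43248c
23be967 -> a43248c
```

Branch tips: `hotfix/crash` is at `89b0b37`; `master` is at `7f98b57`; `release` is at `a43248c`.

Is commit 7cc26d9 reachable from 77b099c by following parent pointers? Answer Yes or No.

Ancestors of 77b099c (commits reachable by following parents): {0319a41, 23be967, 623da22, 699d8ab, 77b099c, 7cc26d9, 823592d, 8b2d992, a43248c, ffca76b}.
7cc26d9 is in that set, so it is an ancestor of 77b099c.

Yes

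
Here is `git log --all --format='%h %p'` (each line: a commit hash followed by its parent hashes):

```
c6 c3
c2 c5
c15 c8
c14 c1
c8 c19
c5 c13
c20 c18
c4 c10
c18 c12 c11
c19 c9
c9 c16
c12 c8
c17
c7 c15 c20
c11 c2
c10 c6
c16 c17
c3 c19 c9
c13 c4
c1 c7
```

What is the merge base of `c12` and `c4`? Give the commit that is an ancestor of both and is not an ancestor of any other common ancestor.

c19

Ancestors of c12: {c12, c16, c17, c19, c8, c9}.
Ancestors of c4: {c10, c16, c17, c19, c3, c4, c6, c9}.
Common ancestors: {c16, c17, c19, c9}.
Among these, c19 is not an ancestor of any other common ancestor — it is the merge base.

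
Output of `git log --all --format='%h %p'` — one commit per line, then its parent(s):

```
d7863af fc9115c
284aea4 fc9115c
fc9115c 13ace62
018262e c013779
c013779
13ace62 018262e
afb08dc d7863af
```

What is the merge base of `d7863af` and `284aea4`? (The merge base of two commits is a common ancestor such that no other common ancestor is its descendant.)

Ancestors of d7863af: {018262e, 13ace62, c013779, d7863af, fc9115c}.
Ancestors of 284aea4: {018262e, 13ace62, 284aea4, c013779, fc9115c}.
Common ancestors: {018262e, 13ace62, c013779, fc9115c}.
Among these, fc9115c is not an ancestor of any other common ancestor — it is the merge base.

fc9115c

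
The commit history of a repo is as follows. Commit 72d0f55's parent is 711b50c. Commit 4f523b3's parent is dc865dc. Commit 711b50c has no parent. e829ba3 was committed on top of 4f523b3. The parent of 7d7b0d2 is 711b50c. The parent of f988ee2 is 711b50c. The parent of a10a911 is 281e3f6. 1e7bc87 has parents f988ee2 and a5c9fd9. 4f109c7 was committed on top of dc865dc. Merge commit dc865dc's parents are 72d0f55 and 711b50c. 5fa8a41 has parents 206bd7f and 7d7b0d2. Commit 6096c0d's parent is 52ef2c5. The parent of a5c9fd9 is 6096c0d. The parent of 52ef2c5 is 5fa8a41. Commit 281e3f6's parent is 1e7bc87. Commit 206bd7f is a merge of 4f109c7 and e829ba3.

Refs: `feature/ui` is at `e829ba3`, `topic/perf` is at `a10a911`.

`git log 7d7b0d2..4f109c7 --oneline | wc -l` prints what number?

Reachable from 4f109c7: {4f109c7, 711b50c, 72d0f55, dc865dc}.
Reachable from 7d7b0d2: {711b50c, 7d7b0d2}.
In 4f109c7's history but not 7d7b0d2's: {4f109c7, 72d0f55, dc865dc} — 3 commits.

3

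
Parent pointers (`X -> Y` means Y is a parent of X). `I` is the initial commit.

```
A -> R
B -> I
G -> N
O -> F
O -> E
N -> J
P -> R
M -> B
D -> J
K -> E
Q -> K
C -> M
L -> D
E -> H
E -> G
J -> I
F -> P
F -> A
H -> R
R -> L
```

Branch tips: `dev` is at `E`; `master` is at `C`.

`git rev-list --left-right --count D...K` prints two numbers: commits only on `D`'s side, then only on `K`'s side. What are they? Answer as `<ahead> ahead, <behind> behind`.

Reachable from D: {D, I, J}.
Reachable from K: {D, E, G, H, I, J, K, L, N, R}.
Only in D's history (ahead): {} — 0.
Only in K's history (behind): {E, G, H, K, L, N, R} — 7.

0 ahead, 7 behind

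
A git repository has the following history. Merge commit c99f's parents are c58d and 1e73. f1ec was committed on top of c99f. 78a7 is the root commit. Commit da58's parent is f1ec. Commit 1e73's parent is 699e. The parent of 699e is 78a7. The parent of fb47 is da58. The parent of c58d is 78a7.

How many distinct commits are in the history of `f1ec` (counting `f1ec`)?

6

Walking parent pointers from f1ec: reachable set = {1e73, 699e, 78a7, c58d, c99f, f1ec}.
That is 6 commits.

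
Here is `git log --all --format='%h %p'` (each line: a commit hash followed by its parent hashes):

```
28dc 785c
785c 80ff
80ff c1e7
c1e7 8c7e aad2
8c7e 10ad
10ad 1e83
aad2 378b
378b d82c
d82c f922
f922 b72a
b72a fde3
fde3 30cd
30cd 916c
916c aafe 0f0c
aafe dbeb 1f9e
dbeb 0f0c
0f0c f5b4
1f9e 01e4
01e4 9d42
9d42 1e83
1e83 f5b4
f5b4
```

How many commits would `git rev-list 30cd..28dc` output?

Reachable from 28dc: {01e4, 0f0c, 10ad, 1e83, 1f9e, 28dc, 30cd, 378b, 785c, 80ff, 8c7e, 916c, 9d42, aad2, aafe, b72a, c1e7, d82c, dbeb, f5b4, f922, fde3}.
Reachable from 30cd: {01e4, 0f0c, 1e83, 1f9e, 30cd, 916c, 9d42, aafe, dbeb, f5b4}.
In 28dc's history but not 30cd's: {10ad, 28dc, 378b, 785c, 80ff, 8c7e, aad2, b72a, c1e7, d82c, f922, fde3} — 12 commits.

12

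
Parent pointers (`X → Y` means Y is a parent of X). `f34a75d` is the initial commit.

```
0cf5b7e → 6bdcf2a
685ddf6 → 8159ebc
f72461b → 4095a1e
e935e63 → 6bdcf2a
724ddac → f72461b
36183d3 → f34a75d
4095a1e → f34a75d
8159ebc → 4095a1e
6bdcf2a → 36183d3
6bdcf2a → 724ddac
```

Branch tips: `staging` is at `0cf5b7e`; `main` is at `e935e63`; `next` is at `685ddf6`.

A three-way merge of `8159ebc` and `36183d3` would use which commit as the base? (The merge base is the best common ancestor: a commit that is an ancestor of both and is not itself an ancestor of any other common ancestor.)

Ancestors of 8159ebc: {4095a1e, 8159ebc, f34a75d}.
Ancestors of 36183d3: {36183d3, f34a75d}.
Common ancestors: {f34a75d}.
The only common ancestor is f34a75d, so it is the merge base.

f34a75d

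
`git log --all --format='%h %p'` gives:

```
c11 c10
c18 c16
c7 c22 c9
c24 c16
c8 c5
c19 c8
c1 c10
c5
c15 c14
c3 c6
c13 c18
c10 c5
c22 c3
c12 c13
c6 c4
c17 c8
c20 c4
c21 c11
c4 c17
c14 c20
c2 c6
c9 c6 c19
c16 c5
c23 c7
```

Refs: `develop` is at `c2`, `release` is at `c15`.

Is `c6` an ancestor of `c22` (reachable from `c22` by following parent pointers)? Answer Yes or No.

Yes

Ancestors of c22 (commits reachable by following parents): {c17, c22, c3, c4, c5, c6, c8}.
c6 is in that set, so it is an ancestor of c22.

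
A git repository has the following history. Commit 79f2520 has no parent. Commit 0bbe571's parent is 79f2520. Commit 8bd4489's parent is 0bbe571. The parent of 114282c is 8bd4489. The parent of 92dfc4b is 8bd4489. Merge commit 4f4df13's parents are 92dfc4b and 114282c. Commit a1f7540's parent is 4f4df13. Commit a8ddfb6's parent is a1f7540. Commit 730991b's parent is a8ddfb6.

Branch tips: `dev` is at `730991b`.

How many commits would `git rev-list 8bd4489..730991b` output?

Reachable from 730991b: {0bbe571, 114282c, 4f4df13, 730991b, 79f2520, 8bd4489, 92dfc4b, a1f7540, a8ddfb6}.
Reachable from 8bd4489: {0bbe571, 79f2520, 8bd4489}.
In 730991b's history but not 8bd4489's: {114282c, 4f4df13, 730991b, 92dfc4b, a1f7540, a8ddfb6} — 6 commits.

6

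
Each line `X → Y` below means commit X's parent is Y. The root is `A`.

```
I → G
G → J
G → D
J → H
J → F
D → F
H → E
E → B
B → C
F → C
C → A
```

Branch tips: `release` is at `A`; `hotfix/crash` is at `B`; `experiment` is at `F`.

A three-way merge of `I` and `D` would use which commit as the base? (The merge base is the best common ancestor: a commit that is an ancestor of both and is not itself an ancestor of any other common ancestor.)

D

Ancestors of I: {A, B, C, D, E, F, G, H, I, J}.
Ancestors of D: {A, C, D, F}.
Common ancestors: {A, C, D, F}.
Among these, D is not an ancestor of any other common ancestor — it is the merge base.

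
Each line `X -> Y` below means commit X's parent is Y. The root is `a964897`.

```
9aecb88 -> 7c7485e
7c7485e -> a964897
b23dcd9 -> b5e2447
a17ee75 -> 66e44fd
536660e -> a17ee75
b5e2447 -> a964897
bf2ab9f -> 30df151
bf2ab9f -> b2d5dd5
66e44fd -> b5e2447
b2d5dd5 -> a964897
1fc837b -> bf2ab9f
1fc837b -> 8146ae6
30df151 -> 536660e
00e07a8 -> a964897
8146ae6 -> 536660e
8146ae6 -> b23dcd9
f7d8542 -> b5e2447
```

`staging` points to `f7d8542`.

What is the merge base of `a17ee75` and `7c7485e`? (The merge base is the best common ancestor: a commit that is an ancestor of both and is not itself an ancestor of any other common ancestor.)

a964897

Ancestors of a17ee75: {66e44fd, a17ee75, a964897, b5e2447}.
Ancestors of 7c7485e: {7c7485e, a964897}.
Common ancestors: {a964897}.
The only common ancestor is a964897, so it is the merge base.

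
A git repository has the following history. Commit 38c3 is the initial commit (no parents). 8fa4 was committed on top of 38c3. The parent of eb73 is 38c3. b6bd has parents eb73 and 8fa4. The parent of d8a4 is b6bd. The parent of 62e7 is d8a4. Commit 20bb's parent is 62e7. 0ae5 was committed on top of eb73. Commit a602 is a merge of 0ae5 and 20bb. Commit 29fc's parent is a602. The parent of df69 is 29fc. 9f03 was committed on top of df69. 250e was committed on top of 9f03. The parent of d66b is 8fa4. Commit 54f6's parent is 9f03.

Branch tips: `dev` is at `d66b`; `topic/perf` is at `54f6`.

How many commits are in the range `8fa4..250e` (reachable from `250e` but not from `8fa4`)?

11

Reachable from 250e: {0ae5, 20bb, 250e, 29fc, 38c3, 62e7, 8fa4, 9f03, a602, b6bd, d8a4, df69, eb73}.
Reachable from 8fa4: {38c3, 8fa4}.
In 250e's history but not 8fa4's: {0ae5, 20bb, 250e, 29fc, 62e7, 9f03, a602, b6bd, d8a4, df69, eb73} — 11 commits.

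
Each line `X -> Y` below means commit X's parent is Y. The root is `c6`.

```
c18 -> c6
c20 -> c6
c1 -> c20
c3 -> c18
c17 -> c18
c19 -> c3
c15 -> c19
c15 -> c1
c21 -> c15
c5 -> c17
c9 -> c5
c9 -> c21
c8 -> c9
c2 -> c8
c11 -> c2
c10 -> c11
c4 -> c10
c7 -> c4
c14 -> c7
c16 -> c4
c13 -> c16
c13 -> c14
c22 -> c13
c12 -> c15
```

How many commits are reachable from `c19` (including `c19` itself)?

Walking parent pointers from c19: reachable set = {c18, c19, c3, c6}.
That is 4 commits.

4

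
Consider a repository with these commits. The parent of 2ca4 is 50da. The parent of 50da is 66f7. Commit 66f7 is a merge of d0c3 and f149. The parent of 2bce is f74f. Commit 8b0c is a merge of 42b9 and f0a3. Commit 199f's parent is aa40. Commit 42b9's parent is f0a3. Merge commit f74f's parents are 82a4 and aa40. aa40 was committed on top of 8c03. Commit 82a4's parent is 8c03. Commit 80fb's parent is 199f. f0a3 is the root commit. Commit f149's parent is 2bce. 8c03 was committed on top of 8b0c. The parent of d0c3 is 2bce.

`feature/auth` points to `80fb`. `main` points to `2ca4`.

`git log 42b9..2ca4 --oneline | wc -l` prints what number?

Reachable from 2ca4: {2bce, 2ca4, 42b9, 50da, 66f7, 82a4, 8b0c, 8c03, aa40, d0c3, f0a3, f149, f74f}.
Reachable from 42b9: {42b9, f0a3}.
In 2ca4's history but not 42b9's: {2bce, 2ca4, 50da, 66f7, 82a4, 8b0c, 8c03, aa40, d0c3, f149, f74f} — 11 commits.

11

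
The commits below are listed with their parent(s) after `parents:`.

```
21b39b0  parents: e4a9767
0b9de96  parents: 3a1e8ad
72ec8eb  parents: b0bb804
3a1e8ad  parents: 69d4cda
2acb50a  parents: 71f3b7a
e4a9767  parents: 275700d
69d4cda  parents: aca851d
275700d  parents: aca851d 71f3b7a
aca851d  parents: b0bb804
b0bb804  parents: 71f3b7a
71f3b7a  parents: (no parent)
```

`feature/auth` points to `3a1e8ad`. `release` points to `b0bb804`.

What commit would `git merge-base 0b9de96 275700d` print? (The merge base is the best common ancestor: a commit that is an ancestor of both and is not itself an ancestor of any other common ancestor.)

Ancestors of 0b9de96: {0b9de96, 3a1e8ad, 69d4cda, 71f3b7a, aca851d, b0bb804}.
Ancestors of 275700d: {275700d, 71f3b7a, aca851d, b0bb804}.
Common ancestors: {71f3b7a, aca851d, b0bb804}.
Among these, aca851d is not an ancestor of any other common ancestor — it is the merge base.

aca851d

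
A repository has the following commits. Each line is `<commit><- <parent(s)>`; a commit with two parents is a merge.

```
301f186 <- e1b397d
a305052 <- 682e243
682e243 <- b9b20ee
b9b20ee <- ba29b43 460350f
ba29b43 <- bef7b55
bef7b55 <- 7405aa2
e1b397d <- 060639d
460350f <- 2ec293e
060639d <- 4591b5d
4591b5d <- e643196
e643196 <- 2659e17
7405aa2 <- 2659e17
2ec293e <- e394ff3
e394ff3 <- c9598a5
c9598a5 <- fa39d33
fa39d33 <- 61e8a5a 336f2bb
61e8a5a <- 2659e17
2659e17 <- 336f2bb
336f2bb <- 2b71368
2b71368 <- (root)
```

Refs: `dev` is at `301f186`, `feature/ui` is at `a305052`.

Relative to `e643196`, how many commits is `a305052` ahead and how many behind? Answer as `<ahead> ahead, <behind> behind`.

Reachable from a305052: {2659e17, 2b71368, 2ec293e, 336f2bb, 460350f, 61e8a5a, 682e243, 7405aa2, a305052, b9b20ee, ba29b43, bef7b55, c9598a5, e394ff3, fa39d33}.
Reachable from e643196: {2659e17, 2b71368, 336f2bb, e643196}.
Only in a305052's history (ahead): {2ec293e, 460350f, 61e8a5a, 682e243, 7405aa2, a305052, b9b20ee, ba29b43, bef7b55, c9598a5, e394ff3, fa39d33} — 12.
Only in e643196's history (behind): {e643196} — 1.

12 ahead, 1 behind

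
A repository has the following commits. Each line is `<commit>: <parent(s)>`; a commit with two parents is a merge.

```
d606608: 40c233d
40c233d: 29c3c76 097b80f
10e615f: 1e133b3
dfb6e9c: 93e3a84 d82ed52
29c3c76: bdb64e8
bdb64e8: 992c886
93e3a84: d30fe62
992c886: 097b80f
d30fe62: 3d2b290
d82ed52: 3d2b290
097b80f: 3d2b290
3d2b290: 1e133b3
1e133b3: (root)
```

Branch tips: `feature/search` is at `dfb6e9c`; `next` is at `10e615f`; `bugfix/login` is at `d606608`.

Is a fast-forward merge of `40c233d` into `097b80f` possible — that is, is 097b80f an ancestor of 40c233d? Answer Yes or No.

Yes

A fast-forward from 097b80f to 40c233d is possible iff 097b80f is an ancestor of 40c233d.
Ancestors of 40c233d: {097b80f, 1e133b3, 29c3c76, 3d2b290, 40c233d, 992c886, bdb64e8}.
097b80f is among them, so fast-forward is possible.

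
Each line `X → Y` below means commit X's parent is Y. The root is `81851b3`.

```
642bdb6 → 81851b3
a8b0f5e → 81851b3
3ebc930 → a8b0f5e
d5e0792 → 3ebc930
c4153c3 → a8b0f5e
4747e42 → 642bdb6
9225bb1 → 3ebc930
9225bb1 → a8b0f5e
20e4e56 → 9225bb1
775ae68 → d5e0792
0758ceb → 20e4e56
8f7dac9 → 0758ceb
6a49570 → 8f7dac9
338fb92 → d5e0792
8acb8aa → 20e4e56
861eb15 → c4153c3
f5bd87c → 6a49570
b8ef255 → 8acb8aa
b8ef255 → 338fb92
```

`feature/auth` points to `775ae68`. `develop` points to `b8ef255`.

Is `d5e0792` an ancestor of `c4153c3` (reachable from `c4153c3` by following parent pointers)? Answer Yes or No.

Ancestors of c4153c3: {81851b3, a8b0f5e, c4153c3}.
d5e0792 is not in that set, so it is not an ancestor of c4153c3.

No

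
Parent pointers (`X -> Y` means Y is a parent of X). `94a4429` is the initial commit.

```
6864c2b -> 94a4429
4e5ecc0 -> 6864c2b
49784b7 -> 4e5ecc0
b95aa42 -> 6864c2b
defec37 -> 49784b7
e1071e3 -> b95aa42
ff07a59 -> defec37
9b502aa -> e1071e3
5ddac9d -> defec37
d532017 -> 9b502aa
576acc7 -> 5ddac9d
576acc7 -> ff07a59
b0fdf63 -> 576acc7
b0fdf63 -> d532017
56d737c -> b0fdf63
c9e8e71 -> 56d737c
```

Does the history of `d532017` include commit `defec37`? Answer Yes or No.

Ancestors of d532017: {6864c2b, 94a4429, 9b502aa, b95aa42, d532017, e1071e3}.
defec37 is not in that set, so it is not an ancestor of d532017.

No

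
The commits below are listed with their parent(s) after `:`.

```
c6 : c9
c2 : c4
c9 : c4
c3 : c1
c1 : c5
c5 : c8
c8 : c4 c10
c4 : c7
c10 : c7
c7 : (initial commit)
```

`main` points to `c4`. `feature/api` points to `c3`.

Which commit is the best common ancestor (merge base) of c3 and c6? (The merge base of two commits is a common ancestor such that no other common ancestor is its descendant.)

Ancestors of c3: {c1, c10, c3, c4, c5, c7, c8}.
Ancestors of c6: {c4, c6, c7, c9}.
Common ancestors: {c4, c7}.
Among these, c4 is not an ancestor of any other common ancestor — it is the merge base.

c4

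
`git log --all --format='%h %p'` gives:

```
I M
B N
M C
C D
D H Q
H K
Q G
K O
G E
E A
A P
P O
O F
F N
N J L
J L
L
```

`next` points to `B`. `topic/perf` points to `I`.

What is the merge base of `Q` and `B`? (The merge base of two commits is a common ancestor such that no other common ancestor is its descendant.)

N

Ancestors of Q: {A, E, F, G, J, L, N, O, P, Q}.
Ancestors of B: {B, J, L, N}.
Common ancestors: {J, L, N}.
Among these, N is not an ancestor of any other common ancestor — it is the merge base.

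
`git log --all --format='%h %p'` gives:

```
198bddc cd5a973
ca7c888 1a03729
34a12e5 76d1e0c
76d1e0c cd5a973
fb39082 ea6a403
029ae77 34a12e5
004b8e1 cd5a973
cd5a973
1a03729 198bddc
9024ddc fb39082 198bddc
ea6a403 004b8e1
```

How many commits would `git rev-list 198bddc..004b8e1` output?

1

Reachable from 004b8e1: {004b8e1, cd5a973}.
Reachable from 198bddc: {198bddc, cd5a973}.
In 004b8e1's history but not 198bddc's: {004b8e1} — 1 commit.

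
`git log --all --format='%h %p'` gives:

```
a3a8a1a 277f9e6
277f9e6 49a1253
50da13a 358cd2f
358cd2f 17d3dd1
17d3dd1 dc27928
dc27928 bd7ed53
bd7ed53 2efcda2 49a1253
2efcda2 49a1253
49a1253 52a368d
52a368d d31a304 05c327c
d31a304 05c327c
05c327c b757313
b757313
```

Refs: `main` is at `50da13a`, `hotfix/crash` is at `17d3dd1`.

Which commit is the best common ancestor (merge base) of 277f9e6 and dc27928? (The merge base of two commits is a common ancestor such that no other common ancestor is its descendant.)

49a1253

Ancestors of 277f9e6: {05c327c, 277f9e6, 49a1253, 52a368d, b757313, d31a304}.
Ancestors of dc27928: {05c327c, 2efcda2, 49a1253, 52a368d, b757313, bd7ed53, d31a304, dc27928}.
Common ancestors: {05c327c, 49a1253, 52a368d, b757313, d31a304}.
Among these, 49a1253 is not an ancestor of any other common ancestor — it is the merge base.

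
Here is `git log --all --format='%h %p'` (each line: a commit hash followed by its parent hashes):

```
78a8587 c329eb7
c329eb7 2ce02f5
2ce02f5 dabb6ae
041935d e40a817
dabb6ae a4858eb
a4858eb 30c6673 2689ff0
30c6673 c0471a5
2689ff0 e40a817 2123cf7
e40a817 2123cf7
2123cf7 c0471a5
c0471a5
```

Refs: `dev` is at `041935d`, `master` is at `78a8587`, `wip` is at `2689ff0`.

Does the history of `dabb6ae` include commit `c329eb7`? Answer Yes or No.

No

Ancestors of dabb6ae: {2123cf7, 2689ff0, 30c6673, a4858eb, c0471a5, dabb6ae, e40a817}.
c329eb7 is not in that set, so it is not an ancestor of dabb6ae.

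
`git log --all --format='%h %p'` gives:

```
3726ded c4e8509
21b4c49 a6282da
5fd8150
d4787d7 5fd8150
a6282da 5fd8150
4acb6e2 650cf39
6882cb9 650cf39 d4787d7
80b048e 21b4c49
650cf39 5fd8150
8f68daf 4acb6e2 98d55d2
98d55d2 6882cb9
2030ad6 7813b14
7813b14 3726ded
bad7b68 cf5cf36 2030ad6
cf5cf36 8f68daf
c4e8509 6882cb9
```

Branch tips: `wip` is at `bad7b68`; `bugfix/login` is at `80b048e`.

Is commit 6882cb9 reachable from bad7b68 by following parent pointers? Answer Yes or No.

Yes

Ancestors of bad7b68 (commits reachable by following parents): {2030ad6, 3726ded, 4acb6e2, 5fd8150, 650cf39, 6882cb9, 7813b14, 8f68daf, 98d55d2, bad7b68, c4e8509, cf5cf36, d4787d7}.
6882cb9 is in that set, so it is an ancestor of bad7b68.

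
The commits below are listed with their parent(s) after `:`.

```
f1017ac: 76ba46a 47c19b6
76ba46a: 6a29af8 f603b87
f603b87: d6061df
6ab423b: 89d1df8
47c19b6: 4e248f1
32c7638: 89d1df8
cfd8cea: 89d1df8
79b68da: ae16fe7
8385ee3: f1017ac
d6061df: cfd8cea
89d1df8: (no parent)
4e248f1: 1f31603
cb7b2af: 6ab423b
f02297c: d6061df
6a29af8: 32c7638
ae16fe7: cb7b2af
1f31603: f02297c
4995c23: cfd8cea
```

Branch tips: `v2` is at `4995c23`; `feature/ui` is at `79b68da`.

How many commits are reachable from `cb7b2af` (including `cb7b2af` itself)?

Walking parent pointers from cb7b2af: reachable set = {6ab423b, 89d1df8, cb7b2af}.
That is 3 commits.

3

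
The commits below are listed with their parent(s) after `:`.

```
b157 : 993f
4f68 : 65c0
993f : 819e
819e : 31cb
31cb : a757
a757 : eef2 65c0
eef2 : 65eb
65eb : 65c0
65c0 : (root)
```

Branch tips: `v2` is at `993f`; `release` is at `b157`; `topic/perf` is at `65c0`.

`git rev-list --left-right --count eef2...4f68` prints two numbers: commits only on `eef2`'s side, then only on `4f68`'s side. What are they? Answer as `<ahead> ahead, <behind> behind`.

Reachable from eef2: {65c0, 65eb, eef2}.
Reachable from 4f68: {4f68, 65c0}.
Only in eef2's history (ahead): {65eb, eef2} — 2.
Only in 4f68's history (behind): {4f68} — 1.

2 ahead, 1 behind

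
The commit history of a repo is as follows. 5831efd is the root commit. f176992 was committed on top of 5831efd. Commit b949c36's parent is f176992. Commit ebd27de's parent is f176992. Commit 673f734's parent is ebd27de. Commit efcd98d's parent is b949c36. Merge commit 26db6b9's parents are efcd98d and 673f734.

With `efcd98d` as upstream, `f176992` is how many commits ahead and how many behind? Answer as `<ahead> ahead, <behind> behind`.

0 ahead, 2 behind

Reachable from f176992: {5831efd, f176992}.
Reachable from efcd98d: {5831efd, b949c36, efcd98d, f176992}.
Only in f176992's history (ahead): {} — 0.
Only in efcd98d's history (behind): {b949c36, efcd98d} — 2.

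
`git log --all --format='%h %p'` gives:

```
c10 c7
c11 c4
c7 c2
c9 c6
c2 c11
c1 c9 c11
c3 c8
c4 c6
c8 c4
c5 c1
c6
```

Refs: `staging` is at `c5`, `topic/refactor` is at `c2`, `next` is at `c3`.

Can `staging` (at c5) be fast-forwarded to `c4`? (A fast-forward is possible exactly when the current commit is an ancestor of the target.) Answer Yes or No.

No

A fast-forward from c5 to c4 is possible iff c5 is an ancestor of c4.
Ancestors of c4: {c4, c6}.
c5 is not among them, so fast-forward is not possible.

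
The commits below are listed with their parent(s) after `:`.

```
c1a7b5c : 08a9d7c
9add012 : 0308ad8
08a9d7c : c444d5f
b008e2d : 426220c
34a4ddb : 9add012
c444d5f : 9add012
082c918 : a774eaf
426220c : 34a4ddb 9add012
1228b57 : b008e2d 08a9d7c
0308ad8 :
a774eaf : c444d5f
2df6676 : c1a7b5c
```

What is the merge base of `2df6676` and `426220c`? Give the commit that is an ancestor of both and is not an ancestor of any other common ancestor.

Ancestors of 2df6676: {0308ad8, 08a9d7c, 2df6676, 9add012, c1a7b5c, c444d5f}.
Ancestors of 426220c: {0308ad8, 34a4ddb, 426220c, 9add012}.
Common ancestors: {0308ad8, 9add012}.
Among these, 9add012 is not an ancestor of any other common ancestor — it is the merge base.

9add012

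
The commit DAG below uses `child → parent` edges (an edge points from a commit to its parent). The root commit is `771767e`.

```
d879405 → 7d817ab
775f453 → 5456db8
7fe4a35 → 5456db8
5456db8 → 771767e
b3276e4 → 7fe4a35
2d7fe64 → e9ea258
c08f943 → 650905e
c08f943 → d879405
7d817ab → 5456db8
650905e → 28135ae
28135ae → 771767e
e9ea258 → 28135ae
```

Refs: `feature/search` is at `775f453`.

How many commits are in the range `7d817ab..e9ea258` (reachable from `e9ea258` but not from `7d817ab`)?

2

Reachable from e9ea258: {28135ae, 771767e, e9ea258}.
Reachable from 7d817ab: {5456db8, 771767e, 7d817ab}.
In e9ea258's history but not 7d817ab's: {28135ae, e9ea258} — 2 commits.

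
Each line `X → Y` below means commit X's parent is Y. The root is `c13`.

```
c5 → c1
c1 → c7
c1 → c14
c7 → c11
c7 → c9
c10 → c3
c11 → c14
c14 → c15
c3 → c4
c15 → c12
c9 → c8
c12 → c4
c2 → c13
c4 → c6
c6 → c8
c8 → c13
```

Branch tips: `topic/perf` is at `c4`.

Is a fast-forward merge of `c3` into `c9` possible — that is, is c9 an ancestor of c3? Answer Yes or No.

A fast-forward from c9 to c3 is possible iff c9 is an ancestor of c3.
Ancestors of c3: {c13, c3, c4, c6, c8}.
c9 is not among them, so fast-forward is not possible.

No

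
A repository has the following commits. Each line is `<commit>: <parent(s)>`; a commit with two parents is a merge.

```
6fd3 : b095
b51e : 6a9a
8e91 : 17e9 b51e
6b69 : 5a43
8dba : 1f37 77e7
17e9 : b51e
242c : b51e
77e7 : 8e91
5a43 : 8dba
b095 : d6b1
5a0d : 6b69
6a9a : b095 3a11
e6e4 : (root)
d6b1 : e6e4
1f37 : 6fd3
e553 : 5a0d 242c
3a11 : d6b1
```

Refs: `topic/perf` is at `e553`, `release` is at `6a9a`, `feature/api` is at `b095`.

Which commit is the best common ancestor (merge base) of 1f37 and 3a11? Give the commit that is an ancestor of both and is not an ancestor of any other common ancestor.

d6b1

Ancestors of 1f37: {1f37, 6fd3, b095, d6b1, e6e4}.
Ancestors of 3a11: {3a11, d6b1, e6e4}.
Common ancestors: {d6b1, e6e4}.
Among these, d6b1 is not an ancestor of any other common ancestor — it is the merge base.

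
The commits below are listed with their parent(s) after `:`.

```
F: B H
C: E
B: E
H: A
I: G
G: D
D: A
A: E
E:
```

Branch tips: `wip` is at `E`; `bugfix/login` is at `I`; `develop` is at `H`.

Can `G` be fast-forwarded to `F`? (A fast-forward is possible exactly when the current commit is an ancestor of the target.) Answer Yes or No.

A fast-forward from G to F is possible iff G is an ancestor of F.
Ancestors of F: {A, B, E, F, H}.
G is not among them, so fast-forward is not possible.

No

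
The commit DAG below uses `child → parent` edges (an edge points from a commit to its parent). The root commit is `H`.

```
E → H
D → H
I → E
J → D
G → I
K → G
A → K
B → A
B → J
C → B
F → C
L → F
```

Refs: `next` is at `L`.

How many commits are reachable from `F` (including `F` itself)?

Walking parent pointers from F: reachable set = {A, B, C, D, E, F, G, H, I, J, K}.
That is 11 commits.

11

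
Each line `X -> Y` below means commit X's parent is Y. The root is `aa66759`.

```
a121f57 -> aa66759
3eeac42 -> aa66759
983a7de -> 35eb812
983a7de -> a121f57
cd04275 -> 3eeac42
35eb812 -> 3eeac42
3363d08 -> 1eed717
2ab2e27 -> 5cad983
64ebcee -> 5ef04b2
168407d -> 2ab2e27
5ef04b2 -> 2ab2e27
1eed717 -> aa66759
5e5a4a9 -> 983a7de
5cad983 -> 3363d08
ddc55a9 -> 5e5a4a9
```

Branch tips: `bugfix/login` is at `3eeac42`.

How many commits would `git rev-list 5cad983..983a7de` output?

4

Reachable from 983a7de: {35eb812, 3eeac42, 983a7de, a121f57, aa66759}.
Reachable from 5cad983: {1eed717, 3363d08, 5cad983, aa66759}.
In 983a7de's history but not 5cad983's: {35eb812, 3eeac42, 983a7de, a121f57} — 4 commits.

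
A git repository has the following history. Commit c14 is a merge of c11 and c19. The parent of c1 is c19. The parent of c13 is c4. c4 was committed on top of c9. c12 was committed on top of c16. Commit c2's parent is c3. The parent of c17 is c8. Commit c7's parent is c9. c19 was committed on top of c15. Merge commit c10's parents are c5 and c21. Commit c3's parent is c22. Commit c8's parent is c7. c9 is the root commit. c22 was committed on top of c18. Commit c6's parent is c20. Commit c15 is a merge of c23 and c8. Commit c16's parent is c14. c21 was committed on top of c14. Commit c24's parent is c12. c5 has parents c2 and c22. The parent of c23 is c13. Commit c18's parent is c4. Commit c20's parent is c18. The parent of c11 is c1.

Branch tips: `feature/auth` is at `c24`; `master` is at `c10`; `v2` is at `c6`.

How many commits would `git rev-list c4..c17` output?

Reachable from c17: {c17, c7, c8, c9}.
Reachable from c4: {c4, c9}.
In c17's history but not c4's: {c17, c7, c8} — 3 commits.

3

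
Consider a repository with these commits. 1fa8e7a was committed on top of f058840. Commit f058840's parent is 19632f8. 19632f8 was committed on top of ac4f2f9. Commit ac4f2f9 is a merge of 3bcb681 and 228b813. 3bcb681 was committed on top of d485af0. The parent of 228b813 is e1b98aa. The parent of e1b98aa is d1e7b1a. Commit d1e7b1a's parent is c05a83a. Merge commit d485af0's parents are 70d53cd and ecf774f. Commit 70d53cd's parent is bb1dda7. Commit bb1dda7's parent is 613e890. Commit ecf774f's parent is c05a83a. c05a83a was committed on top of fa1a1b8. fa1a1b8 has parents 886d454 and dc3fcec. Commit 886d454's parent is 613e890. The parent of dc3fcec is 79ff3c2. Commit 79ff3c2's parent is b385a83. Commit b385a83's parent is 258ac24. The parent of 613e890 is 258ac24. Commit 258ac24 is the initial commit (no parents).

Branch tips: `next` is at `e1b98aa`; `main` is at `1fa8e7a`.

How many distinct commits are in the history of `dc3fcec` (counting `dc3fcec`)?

Walking parent pointers from dc3fcec: reachable set = {258ac24, 79ff3c2, b385a83, dc3fcec}.
That is 4 commits.

4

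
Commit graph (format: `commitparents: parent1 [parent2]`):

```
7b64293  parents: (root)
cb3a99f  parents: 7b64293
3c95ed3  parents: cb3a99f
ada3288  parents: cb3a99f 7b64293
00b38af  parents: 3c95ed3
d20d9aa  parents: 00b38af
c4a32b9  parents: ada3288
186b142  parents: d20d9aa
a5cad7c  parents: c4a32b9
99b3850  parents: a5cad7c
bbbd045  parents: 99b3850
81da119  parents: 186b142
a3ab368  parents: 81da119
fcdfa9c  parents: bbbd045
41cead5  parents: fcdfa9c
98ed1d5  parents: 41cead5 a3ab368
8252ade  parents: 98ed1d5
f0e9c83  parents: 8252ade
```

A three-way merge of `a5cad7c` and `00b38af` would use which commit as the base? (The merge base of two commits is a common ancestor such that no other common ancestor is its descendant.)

Ancestors of a5cad7c: {7b64293, a5cad7c, ada3288, c4a32b9, cb3a99f}.
Ancestors of 00b38af: {00b38af, 3c95ed3, 7b64293, cb3a99f}.
Common ancestors: {7b64293, cb3a99f}.
Among these, cb3a99f is not an ancestor of any other common ancestor — it is the merge base.

cb3a99f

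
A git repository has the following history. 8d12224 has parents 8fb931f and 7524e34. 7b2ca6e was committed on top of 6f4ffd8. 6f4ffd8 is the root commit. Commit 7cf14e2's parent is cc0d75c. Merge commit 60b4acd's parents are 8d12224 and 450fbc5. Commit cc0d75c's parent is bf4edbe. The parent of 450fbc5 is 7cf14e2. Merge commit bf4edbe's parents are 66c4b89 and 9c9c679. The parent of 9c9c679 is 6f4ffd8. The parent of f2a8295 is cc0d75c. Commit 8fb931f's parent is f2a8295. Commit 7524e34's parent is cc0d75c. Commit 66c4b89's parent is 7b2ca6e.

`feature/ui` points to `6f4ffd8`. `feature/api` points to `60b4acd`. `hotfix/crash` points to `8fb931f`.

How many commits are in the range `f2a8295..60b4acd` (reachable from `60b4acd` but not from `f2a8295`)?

Reachable from 60b4acd: {450fbc5, 60b4acd, 66c4b89, 6f4ffd8, 7524e34, 7b2ca6e, 7cf14e2, 8d12224, 8fb931f, 9c9c679, bf4edbe, cc0d75c, f2a8295}.
Reachable from f2a8295: {66c4b89, 6f4ffd8, 7b2ca6e, 9c9c679, bf4edbe, cc0d75c, f2a8295}.
In 60b4acd's history but not f2a8295's: {450fbc5, 60b4acd, 7524e34, 7cf14e2, 8d12224, 8fb931f} — 6 commits.

6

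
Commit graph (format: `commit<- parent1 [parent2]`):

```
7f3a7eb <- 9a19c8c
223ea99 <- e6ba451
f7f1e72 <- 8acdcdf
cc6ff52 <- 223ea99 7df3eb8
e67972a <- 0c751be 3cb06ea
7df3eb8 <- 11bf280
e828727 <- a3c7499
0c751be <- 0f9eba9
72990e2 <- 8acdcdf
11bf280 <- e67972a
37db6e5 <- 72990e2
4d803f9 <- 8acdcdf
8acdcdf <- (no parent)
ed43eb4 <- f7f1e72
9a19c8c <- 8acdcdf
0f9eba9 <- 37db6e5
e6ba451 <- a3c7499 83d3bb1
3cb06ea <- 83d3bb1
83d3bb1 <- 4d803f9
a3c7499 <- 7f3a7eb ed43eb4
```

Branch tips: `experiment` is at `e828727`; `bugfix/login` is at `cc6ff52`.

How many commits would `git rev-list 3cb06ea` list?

Walking parent pointers from 3cb06ea: reachable set = {3cb06ea, 4d803f9, 83d3bb1, 8acdcdf}.
That is 4 commits.

4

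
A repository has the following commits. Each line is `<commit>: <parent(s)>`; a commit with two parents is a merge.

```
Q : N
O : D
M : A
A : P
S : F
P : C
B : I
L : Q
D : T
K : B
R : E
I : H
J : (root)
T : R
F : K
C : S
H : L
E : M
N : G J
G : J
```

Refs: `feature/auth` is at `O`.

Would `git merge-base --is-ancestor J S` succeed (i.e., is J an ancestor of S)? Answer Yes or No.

Yes

Ancestors of S (commits reachable by following parents): {B, F, G, H, I, J, K, L, N, Q, S}.
J is in that set, so it is an ancestor of S.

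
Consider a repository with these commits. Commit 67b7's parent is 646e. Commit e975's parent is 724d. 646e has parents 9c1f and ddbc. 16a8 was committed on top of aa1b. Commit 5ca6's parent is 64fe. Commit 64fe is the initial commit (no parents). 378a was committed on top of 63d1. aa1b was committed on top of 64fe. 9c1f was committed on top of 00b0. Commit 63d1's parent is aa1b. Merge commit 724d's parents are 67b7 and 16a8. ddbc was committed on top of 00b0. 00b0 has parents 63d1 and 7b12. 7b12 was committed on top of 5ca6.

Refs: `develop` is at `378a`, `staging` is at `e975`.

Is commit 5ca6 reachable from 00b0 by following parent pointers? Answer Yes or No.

Ancestors of 00b0 (commits reachable by following parents): {00b0, 5ca6, 63d1, 64fe, 7b12, aa1b}.
5ca6 is in that set, so it is an ancestor of 00b0.

Yes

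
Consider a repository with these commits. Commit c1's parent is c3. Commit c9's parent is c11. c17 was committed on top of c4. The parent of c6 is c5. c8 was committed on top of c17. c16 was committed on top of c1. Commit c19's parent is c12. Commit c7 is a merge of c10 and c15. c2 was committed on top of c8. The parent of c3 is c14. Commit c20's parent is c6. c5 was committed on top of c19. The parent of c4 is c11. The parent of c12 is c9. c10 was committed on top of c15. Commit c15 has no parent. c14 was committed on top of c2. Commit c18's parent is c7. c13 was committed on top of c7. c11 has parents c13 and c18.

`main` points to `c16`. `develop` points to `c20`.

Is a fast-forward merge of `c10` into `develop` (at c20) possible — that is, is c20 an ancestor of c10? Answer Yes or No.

No

A fast-forward from c20 to c10 is possible iff c20 is an ancestor of c10.
Ancestors of c10: {c10, c15}.
c20 is not among them, so fast-forward is not possible.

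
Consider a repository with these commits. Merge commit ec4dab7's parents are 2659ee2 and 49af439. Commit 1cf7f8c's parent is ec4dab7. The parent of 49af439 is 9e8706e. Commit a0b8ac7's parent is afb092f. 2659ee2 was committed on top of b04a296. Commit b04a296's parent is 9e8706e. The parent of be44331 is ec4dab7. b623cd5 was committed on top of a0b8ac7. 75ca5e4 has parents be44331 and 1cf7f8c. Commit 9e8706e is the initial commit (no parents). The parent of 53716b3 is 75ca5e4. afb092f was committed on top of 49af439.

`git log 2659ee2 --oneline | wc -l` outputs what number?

3

Walking parent pointers from 2659ee2: reachable set = {2659ee2, 9e8706e, b04a296}.
That is 3 commits.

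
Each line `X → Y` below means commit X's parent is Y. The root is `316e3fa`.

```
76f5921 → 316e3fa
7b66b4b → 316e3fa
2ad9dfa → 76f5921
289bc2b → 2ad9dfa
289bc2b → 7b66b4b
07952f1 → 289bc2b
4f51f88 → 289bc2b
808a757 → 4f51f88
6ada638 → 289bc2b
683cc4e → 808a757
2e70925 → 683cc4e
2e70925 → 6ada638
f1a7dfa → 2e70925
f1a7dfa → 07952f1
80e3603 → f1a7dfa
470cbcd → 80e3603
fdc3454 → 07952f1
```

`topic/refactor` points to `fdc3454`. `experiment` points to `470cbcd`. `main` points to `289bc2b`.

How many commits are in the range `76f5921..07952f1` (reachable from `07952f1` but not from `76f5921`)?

4

Reachable from 07952f1: {07952f1, 289bc2b, 2ad9dfa, 316e3fa, 76f5921, 7b66b4b}.
Reachable from 76f5921: {316e3fa, 76f5921}.
In 07952f1's history but not 76f5921's: {07952f1, 289bc2b, 2ad9dfa, 7b66b4b} — 4 commits.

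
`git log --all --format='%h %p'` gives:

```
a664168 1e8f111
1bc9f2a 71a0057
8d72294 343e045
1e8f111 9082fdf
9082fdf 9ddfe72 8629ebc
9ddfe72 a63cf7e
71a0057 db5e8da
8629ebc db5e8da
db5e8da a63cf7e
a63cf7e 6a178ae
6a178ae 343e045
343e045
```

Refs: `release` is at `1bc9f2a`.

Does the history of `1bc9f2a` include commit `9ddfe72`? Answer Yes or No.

Ancestors of 1bc9f2a: {1bc9f2a, 343e045, 6a178ae, 71a0057, a63cf7e, db5e8da}.
9ddfe72 is not in that set, so it is not an ancestor of 1bc9f2a.

No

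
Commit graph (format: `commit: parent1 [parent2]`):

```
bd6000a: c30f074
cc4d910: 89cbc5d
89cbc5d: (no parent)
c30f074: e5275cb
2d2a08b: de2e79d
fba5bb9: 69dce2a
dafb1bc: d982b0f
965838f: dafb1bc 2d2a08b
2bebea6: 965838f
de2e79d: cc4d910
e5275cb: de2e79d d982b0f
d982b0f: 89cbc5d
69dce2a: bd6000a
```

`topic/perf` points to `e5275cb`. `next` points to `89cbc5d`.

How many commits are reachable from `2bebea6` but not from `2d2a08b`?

Reachable from 2bebea6: {2bebea6, 2d2a08b, 89cbc5d, 965838f, cc4d910, d982b0f, dafb1bc, de2e79d}.
Reachable from 2d2a08b: {2d2a08b, 89cbc5d, cc4d910, de2e79d}.
In 2bebea6's history but not 2d2a08b's: {2bebea6, 965838f, d982b0f, dafb1bc} — 4 commits.

4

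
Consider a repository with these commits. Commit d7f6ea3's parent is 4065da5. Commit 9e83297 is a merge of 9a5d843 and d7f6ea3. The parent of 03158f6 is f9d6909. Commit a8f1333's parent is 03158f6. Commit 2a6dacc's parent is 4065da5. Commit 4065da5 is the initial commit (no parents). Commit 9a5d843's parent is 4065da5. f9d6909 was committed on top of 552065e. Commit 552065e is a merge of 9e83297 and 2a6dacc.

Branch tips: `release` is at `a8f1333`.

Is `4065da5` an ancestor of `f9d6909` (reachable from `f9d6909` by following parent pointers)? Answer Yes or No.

Ancestors of f9d6909 (commits reachable by following parents): {2a6dacc, 4065da5, 552065e, 9a5d843, 9e83297, d7f6ea3, f9d6909}.
4065da5 is in that set, so it is an ancestor of f9d6909.

Yes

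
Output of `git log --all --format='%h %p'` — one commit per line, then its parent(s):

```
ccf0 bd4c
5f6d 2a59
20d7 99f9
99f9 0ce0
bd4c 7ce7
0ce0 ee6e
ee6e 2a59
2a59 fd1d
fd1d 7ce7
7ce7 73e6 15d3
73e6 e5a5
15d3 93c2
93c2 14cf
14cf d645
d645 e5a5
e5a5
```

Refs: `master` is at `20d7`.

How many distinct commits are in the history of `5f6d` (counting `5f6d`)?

Walking parent pointers from 5f6d: reachable set = {14cf, 15d3, 2a59, 5f6d, 73e6, 7ce7, 93c2, d645, e5a5, fd1d}.
That is 10 commits.

10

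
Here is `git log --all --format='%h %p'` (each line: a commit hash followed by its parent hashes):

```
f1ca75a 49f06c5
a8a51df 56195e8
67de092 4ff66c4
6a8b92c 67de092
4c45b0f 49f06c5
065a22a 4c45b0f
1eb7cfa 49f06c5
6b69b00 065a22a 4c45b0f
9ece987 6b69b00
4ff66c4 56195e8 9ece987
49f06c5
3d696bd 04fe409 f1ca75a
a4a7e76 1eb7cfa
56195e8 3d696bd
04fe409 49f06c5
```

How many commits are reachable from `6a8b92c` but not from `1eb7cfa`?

Reachable from 6a8b92c: {04fe409, 065a22a, 3d696bd, 49f06c5, 4c45b0f, 4ff66c4, 56195e8, 67de092, 6a8b92c, 6b69b00, 9ece987, f1ca75a}.
Reachable from 1eb7cfa: {1eb7cfa, 49f06c5}.
In 6a8b92c's history but not 1eb7cfa's: {04fe409, 065a22a, 3d696bd, 4c45b0f, 4ff66c4, 56195e8, 67de092, 6a8b92c, 6b69b00, 9ece987, f1ca75a} — 11 commits.

11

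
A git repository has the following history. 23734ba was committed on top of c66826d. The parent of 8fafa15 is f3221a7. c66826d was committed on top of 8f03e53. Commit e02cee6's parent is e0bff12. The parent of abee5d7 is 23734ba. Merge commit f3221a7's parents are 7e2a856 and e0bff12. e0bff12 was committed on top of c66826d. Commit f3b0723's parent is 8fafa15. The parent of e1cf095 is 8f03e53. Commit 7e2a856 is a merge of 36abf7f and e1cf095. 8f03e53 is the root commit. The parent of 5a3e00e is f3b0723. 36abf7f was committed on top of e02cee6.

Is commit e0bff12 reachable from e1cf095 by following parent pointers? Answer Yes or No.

No

Ancestors of e1cf095: {8f03e53, e1cf095}.
e0bff12 is not in that set, so it is not an ancestor of e1cf095.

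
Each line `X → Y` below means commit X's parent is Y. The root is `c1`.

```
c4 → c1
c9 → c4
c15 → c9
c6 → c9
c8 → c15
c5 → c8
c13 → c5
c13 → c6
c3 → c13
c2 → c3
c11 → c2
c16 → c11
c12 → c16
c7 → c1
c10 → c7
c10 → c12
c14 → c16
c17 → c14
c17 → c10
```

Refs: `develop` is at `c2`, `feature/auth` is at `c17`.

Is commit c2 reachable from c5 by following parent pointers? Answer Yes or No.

Ancestors of c5: {c1, c15, c4, c5, c8, c9}.
c2 is not in that set, so it is not an ancestor of c5.

No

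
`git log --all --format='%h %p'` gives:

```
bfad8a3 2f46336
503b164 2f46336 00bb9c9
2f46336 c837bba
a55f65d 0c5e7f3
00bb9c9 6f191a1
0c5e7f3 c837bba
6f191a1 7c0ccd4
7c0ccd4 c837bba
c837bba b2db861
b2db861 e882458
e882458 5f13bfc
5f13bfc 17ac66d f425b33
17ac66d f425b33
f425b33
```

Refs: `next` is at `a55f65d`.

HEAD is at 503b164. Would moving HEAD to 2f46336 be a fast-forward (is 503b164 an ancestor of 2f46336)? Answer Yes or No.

No

A fast-forward from 503b164 to 2f46336 is possible iff 503b164 is an ancestor of 2f46336.
Ancestors of 2f46336: {17ac66d, 2f46336, 5f13bfc, b2db861, c837bba, e882458, f425b33}.
503b164 is not among them, so fast-forward is not possible.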